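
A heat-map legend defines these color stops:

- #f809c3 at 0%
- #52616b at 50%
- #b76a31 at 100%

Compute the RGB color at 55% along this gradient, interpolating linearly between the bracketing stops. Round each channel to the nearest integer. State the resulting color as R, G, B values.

55% lies between the 50% and 100% stops, so the local fraction is t = (55 − 50)/(100 − 50) = 5/50 ≈ 0.1.
#52616b → (82, 97, 107); #b76a31 → (183, 106, 49).
R = 82 + 0.1 × (183 − 82) = 92.1 → 92
G = 97 + 0.1 × (106 − 97) = 97.9 → 98
B = 107 + 0.1 × (49 − 107) = 101.2 → 101

(92, 98, 101)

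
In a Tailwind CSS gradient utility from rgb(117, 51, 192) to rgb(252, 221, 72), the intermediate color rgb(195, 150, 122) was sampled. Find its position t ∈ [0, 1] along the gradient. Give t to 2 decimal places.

0.58

Invert the lerp on the G channel (largest span, 170): t = (150 − 51) / (221 − 51) = 99/170 = 0.58235.
Check on R: (195 − 117)/(252 − 117) = 0.5778 ✓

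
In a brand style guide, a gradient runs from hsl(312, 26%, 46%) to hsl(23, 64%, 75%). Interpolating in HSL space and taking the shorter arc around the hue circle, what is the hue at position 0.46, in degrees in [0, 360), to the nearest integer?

345

Hue: 23 − 312 = -289°, but |-289| > 180 so the shorter arc goes the other way: Δh = -289 + 360 = 71°.
H = 312 + 0.46 × (71) = 344.66 → 345°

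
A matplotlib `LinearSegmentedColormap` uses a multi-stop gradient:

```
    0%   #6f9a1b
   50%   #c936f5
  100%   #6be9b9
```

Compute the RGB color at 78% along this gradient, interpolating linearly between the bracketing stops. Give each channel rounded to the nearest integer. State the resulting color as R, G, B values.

78% lies between the 50% and 100% stops, so the local fraction is t = (78 − 50)/(100 − 50) = 28/50 ≈ 0.56.
#c936f5 → (201, 54, 245); #6be9b9 → (107, 233, 185).
R = 201 + 0.56 × (107 − 201) = 148.36 → 148
G = 54 + 0.56 × (233 − 54) = 154.24 → 154
B = 245 + 0.56 × (185 − 245) = 211.4 → 211

(148, 154, 211)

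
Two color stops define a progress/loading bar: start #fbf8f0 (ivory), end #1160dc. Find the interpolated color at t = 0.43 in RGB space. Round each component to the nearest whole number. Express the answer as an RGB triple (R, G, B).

(150, 183, 231)

#fbf8f0 → (251, 248, 240); #1160dc → (17, 96, 220).
R = 251 + 0.43 × (17 − 251) = 251 + 0.43 × -234 = 150.38 → 150
G = 248 + 0.43 × (96 − 248) = 248 + 0.43 × -152 = 182.64 → 183
B = 240 + 0.43 × (220 − 240) = 240 + 0.43 × -20 = 231.4 → 231
So the blended color is (150, 183, 231), about #96b7e7.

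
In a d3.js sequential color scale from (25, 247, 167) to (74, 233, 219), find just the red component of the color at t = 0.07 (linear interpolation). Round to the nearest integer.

R = 25 + 0.07 × (74 − 25) = 28.43 → 28

28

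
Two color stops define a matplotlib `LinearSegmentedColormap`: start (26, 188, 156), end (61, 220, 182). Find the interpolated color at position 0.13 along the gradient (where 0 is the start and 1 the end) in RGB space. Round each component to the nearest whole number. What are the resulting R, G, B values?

(31, 192, 159)

R = 26 + 0.13 × (61 − 26) = 26 + 0.13 × 35 = 30.55 → 31
G = 188 + 0.13 × (220 − 188) = 188 + 0.13 × 32 = 192.16 → 192
B = 156 + 0.13 × (182 − 156) = 156 + 0.13 × 26 = 159.38 → 159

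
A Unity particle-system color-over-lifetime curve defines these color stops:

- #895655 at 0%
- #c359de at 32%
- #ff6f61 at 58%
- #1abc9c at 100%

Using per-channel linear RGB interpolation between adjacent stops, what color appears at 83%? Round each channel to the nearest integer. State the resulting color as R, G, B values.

83% lies between the 58% and 100% stops, so the local fraction is t = (83 − 58)/(100 − 58) = 25/42 ≈ 0.5952.
#ff6f61 → (255, 111, 97); #1abc9c → (26, 188, 156).
R = 255 + 0.5952 × (26 − 255) = 118.699 → 119
G = 111 + 0.5952 × (188 − 111) = 156.83 → 157
B = 97 + 0.5952 × (156 − 97) = 132.117 → 132

(119, 157, 132)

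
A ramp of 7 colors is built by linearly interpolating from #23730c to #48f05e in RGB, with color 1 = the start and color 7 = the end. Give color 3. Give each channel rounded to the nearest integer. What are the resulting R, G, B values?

(47, 157, 39)

With 7 swatches and endpoints inclusive, swatch 3 sits at t = (3 − 1)/(7 − 1) = 2/6 ≈ 0.3333.
#23730c → (35, 115, 12); #48f05e → (72, 240, 94).
R = 35 + 0.3333 × (72 − 35) = 47.332 → 47
G = 115 + 0.3333 × (240 − 115) = 156.662 → 157
B = 12 + 0.3333 × (94 − 12) = 39.331 → 39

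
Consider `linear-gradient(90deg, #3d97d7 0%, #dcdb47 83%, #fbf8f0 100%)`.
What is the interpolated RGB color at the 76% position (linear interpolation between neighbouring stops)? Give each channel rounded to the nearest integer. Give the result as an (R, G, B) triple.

76% lies between the 0% and 83% stops, so the local fraction is t = (76 − 0)/(83 − 0) = 76/83 ≈ 0.9157.
#3d97d7 → (61, 151, 215); #dcdb47 → (220, 219, 71).
R = 61 + 0.9157 × (220 − 61) = 206.596 → 207
G = 151 + 0.9157 × (219 − 151) = 213.268 → 213
B = 215 + 0.9157 × (71 − 215) = 83.139 → 83

(207, 213, 83)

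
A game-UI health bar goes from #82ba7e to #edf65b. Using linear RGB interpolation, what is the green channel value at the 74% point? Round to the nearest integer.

G₁ = 186 (from #82ba7e), G₂ = 246 (from #edf65b).
G = 186 + 0.74 × (246 − 186) = 230.4 → 230

230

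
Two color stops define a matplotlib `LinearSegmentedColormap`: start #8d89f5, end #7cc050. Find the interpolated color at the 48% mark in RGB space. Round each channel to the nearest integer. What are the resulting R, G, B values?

(133, 163, 166)

#8d89f5 → (141, 137, 245); #7cc050 → (124, 192, 80).
48% corresponds to t = 0.48.
R = 141 + 0.48 × (124 − 141) = 141 + 0.48 × -17 = 132.84 → 133
G = 137 + 0.48 × (192 − 137) = 137 + 0.48 × 55 = 163.4 → 163
B = 245 + 0.48 × (80 − 245) = 245 + 0.48 × -165 = 165.8 → 166
So the blended color is (133, 163, 166), about #85a3a6.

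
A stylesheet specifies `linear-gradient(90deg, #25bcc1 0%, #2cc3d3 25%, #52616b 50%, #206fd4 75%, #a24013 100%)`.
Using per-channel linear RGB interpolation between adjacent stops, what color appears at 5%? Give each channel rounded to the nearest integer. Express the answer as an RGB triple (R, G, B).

(38, 189, 197)

5% lies between the 0% and 25% stops, so the local fraction is t = (5 − 0)/(25 − 0) = 5/25 ≈ 0.2.
#25bcc1 → (37, 188, 193); #2cc3d3 → (44, 195, 211).
R = 37 + 0.2 × (44 − 37) = 38.4 → 38
G = 188 + 0.2 × (195 − 188) = 189.4 → 189
B = 193 + 0.2 × (211 − 193) = 196.6 → 197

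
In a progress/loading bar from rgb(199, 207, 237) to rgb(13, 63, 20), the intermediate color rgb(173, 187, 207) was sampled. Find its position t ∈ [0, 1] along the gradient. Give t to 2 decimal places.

Invert the lerp on the B channel (largest span, 217): t = (207 − 237) / (20 − 237) = -30/-217 = 0.13825.
Check on R: (173 − 199)/(13 − 199) = 0.1398 ✓

0.14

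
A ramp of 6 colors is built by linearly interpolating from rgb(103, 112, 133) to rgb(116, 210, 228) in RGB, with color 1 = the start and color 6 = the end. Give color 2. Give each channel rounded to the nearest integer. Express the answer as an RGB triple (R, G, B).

(106, 132, 152)

With 6 swatches and endpoints inclusive, swatch 2 sits at t = (2 − 1)/(6 − 1) = 1/5 ≈ 0.2.
R = 103 + 0.2 × (116 − 103) = 105.6 → 106
G = 112 + 0.2 × (210 − 112) = 131.6 → 132
B = 133 + 0.2 × (228 − 133) = 152 → 152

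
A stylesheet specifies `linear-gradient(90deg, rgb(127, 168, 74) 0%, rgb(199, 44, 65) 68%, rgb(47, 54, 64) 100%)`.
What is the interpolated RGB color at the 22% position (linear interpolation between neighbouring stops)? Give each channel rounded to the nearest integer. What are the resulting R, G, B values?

22% lies between the 0% and 68% stops, so the local fraction is t = (22 − 0)/(68 − 0) = 22/68 ≈ 0.3235.
R = 127 + 0.3235 × (199 − 127) = 150.292 → 150
G = 168 + 0.3235 × (44 − 168) = 127.886 → 128
B = 74 + 0.3235 × (65 − 74) = 71.088 → 71

(150, 128, 71)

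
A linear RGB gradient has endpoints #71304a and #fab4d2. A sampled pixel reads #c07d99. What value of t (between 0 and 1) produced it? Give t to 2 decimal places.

Invert the lerp on the R channel (largest span, 137): t = (192 − 113) / (250 − 113) = 79/137 = 0.57664.
Check on G: (125 − 48)/(180 − 48) = 0.5833 ✓

0.58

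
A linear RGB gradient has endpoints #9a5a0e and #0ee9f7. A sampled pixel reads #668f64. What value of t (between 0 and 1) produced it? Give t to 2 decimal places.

0.37

Invert the lerp on the B channel (largest span, 233): t = (100 − 14) / (247 − 14) = 86/233 = 0.3691.
Check on R: (102 − 154)/(14 − 154) = 0.3714 ✓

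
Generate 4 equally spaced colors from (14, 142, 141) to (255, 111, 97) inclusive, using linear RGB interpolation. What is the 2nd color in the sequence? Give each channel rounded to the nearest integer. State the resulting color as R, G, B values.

With 4 swatches and endpoints inclusive, swatch 2 sits at t = (2 − 1)/(4 − 1) = 1/3 ≈ 0.3333.
R = 14 + 0.3333 × (255 − 14) = 94.325 → 94
G = 142 + 0.3333 × (111 − 142) = 131.668 → 132
B = 141 + 0.3333 × (97 − 141) = 126.335 → 126

(94, 132, 126)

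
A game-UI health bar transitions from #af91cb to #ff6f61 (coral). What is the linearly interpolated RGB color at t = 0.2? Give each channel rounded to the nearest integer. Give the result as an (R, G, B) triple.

#af91cb → (175, 145, 203); #ff6f61 → (255, 111, 97).
R = 175 + 0.2 × (255 − 175) = 175 + 0.2 × 80 = 191 → 191
G = 145 + 0.2 × (111 − 145) = 145 + 0.2 × -34 = 138.2 → 138
B = 203 + 0.2 × (97 − 203) = 203 + 0.2 × -106 = 181.8 → 182
So the blended color is (191, 138, 182), about #bf8ab6.

(191, 138, 182)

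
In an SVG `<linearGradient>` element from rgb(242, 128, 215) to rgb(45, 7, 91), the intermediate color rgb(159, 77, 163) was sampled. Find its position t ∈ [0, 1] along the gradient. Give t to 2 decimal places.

0.42

Invert the lerp on the R channel (largest span, 197): t = (159 − 242) / (45 − 242) = -83/-197 = 0.42132.
Check on G: (77 − 128)/(7 − 128) = 0.4215 ✓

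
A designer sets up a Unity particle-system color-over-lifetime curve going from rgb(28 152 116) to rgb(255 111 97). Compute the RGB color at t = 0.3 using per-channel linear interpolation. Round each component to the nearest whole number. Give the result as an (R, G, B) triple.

R = 28 + 0.3 × (255 − 28) = 28 + 0.3 × 227 = 96.1 → 96
G = 152 + 0.3 × (111 − 152) = 152 + 0.3 × -41 = 139.7 → 140
B = 116 + 0.3 × (97 − 116) = 116 + 0.3 × -19 = 110.3 → 110
So the blended color is (96, 140, 110), about #608c6e.

(96, 140, 110)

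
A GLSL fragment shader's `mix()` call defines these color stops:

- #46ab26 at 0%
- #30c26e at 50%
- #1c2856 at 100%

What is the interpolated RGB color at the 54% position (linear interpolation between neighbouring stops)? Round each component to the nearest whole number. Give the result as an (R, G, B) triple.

(46, 182, 108)

54% lies between the 50% and 100% stops, so the local fraction is t = (54 − 50)/(100 − 50) = 4/50 ≈ 0.08.
#30c26e → (48, 194, 110); #1c2856 → (28, 40, 86).
R = 48 + 0.08 × (28 − 48) = 46.4 → 46
G = 194 + 0.08 × (40 − 194) = 181.68 → 182
B = 110 + 0.08 × (86 − 110) = 108.08 → 108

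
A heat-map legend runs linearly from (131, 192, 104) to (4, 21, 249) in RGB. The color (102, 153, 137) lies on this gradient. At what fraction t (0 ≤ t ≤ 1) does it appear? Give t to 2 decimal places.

0.23

Invert the lerp on the G channel (largest span, 171): t = (153 − 192) / (21 − 192) = -39/-171 = 0.22807.
Check on R: (102 − 131)/(4 − 131) = 0.2283 ✓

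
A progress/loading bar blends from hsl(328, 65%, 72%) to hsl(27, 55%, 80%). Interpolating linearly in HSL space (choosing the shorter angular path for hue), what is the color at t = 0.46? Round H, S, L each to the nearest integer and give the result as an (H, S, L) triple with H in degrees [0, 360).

Hue: 27 − 328 = -301°, but |-301| > 180 so the shorter arc goes the other way: Δh = -301 + 360 = 59°.
H = 328 + 0.46 × (59) = 355.14 → 355°
S = 65 + 0.46 × (55 − 65) = 60.4 → 60%
L = 72 + 0.46 × (80 − 72) = 75.68 → 76%

(355, 60, 76)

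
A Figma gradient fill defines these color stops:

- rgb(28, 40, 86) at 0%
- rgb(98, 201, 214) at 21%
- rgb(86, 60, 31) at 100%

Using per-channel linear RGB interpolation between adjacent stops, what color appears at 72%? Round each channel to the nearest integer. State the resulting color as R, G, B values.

(90, 110, 96)

72% lies between the 21% and 100% stops, so the local fraction is t = (72 − 21)/(100 − 21) = 51/79 ≈ 0.6456.
R = 98 + 0.6456 × (86 − 98) = 90.253 → 90
G = 201 + 0.6456 × (60 − 201) = 109.97 → 110
B = 214 + 0.6456 × (31 − 214) = 95.855 → 96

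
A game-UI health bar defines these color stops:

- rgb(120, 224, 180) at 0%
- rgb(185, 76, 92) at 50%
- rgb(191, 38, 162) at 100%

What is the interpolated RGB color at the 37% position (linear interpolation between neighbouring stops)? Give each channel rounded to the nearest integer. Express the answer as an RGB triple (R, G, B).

(168, 114, 115)

37% lies between the 0% and 50% stops, so the local fraction is t = (37 − 0)/(50 − 0) = 37/50 ≈ 0.74.
R = 120 + 0.74 × (185 − 120) = 168.1 → 168
G = 224 + 0.74 × (76 − 224) = 114.48 → 114
B = 180 + 0.74 × (92 − 180) = 114.88 → 115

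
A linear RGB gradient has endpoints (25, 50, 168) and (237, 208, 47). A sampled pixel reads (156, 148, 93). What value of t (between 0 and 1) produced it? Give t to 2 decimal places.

Invert the lerp on the R channel (largest span, 212): t = (156 − 25) / (237 − 25) = 131/212 = 0.61792.
Check on G: (148 − 50)/(208 − 50) = 0.6203 ✓

0.62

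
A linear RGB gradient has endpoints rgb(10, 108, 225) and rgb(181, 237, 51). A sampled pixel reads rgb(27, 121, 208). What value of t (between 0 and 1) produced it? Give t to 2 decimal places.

0.10

Invert the lerp on the B channel (largest span, 174): t = (208 − 225) / (51 − 225) = -17/-174 = 0.097701.
Check on R: (27 − 10)/(181 − 10) = 0.09942 ✓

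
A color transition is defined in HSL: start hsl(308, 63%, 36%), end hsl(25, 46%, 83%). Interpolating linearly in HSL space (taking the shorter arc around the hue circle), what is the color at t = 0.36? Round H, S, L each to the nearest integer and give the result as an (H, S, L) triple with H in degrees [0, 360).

Hue: 25 − 308 = -283°, but |-283| > 180 so the shorter arc goes the other way: Δh = -283 + 360 = 77°.
H = 308 + 0.36 × (77) = 335.72 → 336°
S = 63 + 0.36 × (46 − 63) = 56.88 → 57%
L = 36 + 0.36 × (83 − 36) = 52.92 → 53%

(336, 57, 53)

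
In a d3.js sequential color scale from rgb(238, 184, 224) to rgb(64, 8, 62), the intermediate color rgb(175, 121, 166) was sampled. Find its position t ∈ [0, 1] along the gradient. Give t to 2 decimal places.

Invert the lerp on the G channel (largest span, 176): t = (121 − 184) / (8 − 184) = -63/-176 = 0.35795.
Check on R: (175 − 238)/(64 − 238) = 0.3621 ✓

0.36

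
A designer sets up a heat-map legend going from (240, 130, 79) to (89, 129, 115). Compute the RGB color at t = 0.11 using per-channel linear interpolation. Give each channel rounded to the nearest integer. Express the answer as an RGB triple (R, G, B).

(223, 130, 83)

R = 240 + 0.11 × (89 − 240) = 240 + 0.11 × -151 = 223.39 → 223
G = 130 + 0.11 × (129 − 130) = 130 + 0.11 × -1 = 129.89 → 130
B = 79 + 0.11 × (115 − 79) = 79 + 0.11 × 36 = 82.96 → 83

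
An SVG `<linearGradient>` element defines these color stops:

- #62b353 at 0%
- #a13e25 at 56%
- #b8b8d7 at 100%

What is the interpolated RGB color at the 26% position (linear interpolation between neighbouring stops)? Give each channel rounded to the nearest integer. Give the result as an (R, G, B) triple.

(127, 125, 62)

26% lies between the 0% and 56% stops, so the local fraction is t = (26 − 0)/(56 − 0) = 26/56 ≈ 0.4643.
#62b353 → (98, 179, 83); #a13e25 → (161, 62, 37).
R = 98 + 0.4643 × (161 − 98) = 127.251 → 127
G = 179 + 0.4643 × (62 − 179) = 124.677 → 125
B = 83 + 0.4643 × (37 − 83) = 61.642 → 62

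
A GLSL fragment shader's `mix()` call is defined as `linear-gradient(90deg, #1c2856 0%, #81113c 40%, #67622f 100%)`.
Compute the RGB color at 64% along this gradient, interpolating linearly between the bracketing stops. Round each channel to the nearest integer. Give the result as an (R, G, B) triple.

64% lies between the 40% and 100% stops, so the local fraction is t = (64 − 40)/(100 − 40) = 24/60 ≈ 0.4.
#81113c → (129, 17, 60); #67622f → (103, 98, 47).
R = 129 + 0.4 × (103 − 129) = 118.6 → 119
G = 17 + 0.4 × (98 − 17) = 49.4 → 49
B = 60 + 0.4 × (47 − 60) = 54.8 → 55

(119, 49, 55)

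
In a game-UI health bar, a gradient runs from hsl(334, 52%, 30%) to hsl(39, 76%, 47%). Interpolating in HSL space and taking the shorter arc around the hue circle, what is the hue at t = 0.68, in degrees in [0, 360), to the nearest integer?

18

Hue: 39 − 334 = -295°, but |-295| > 180 so the shorter arc goes the other way: Δh = -295 + 360 = 65°.
H = 334 + 0.68 × (65) = 378.2 → 378 → 378 mod 360 = 18°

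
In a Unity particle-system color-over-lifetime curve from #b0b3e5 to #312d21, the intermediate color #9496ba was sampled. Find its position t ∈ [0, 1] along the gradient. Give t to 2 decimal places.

Invert the lerp on the B channel (largest span, 196): t = (186 − 229) / (33 − 229) = -43/-196 = 0.21939.
Check on R: (148 − 176)/(49 − 176) = 0.2205 ✓

0.22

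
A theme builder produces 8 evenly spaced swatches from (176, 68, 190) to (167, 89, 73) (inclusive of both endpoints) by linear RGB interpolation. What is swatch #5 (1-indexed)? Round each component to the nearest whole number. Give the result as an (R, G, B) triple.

With 8 swatches and endpoints inclusive, swatch 5 sits at t = (5 − 1)/(8 − 1) = 4/7 ≈ 0.5714.
R = 176 + 0.5714 × (167 − 176) = 170.857 → 171
G = 68 + 0.5714 × (89 − 68) = 79.999 → 80
B = 190 + 0.5714 × (73 − 190) = 123.146 → 123

(171, 80, 123)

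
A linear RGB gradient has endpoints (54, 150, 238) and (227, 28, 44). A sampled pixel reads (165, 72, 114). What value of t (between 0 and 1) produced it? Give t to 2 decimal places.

Invert the lerp on the B channel (largest span, 194): t = (114 − 238) / (44 − 238) = -124/-194 = 0.63918.
Check on R: (165 − 54)/(227 − 54) = 0.6416 ✓

0.64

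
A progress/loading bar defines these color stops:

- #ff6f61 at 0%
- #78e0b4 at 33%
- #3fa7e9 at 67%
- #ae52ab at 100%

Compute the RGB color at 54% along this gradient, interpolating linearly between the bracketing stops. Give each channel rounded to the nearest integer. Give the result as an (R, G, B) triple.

54% lies between the 33% and 67% stops, so the local fraction is t = (54 − 33)/(67 − 33) = 21/34 ≈ 0.6176.
#78e0b4 → (120, 224, 180); #3fa7e9 → (63, 167, 233).
R = 120 + 0.6176 × (63 − 120) = 84.797 → 85
G = 224 + 0.6176 × (167 − 224) = 188.797 → 189
B = 180 + 0.6176 × (233 − 180) = 212.733 → 213

(85, 189, 213)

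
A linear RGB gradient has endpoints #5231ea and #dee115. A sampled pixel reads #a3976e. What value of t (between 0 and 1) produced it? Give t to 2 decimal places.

Invert the lerp on the B channel (largest span, 213): t = (110 − 234) / (21 − 234) = -124/-213 = 0.58216.
Check on R: (163 − 82)/(222 − 82) = 0.5786 ✓

0.58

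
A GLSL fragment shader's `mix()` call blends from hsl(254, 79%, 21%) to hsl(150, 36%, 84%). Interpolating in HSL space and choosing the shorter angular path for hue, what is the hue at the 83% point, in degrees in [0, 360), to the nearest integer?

168

Hue arc: Δh = 150 − 254 = -104° (|Δh| ≤ 180, already the shorter path).
H = 254 + 0.83 × (-104) = 167.68 → 168°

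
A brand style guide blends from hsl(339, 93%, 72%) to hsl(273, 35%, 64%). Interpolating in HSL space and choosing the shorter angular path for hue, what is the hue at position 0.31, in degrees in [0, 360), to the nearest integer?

319

Hue arc: Δh = 273 − 339 = -66° (|Δh| ≤ 180, already the shorter path).
H = 339 + 0.31 × (-66) = 318.54 → 319°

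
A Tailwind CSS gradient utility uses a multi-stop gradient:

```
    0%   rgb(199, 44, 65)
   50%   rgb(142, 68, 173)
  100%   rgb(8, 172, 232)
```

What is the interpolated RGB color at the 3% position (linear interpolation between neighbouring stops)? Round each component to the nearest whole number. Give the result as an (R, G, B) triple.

3% lies between the 0% and 50% stops, so the local fraction is t = (3 − 0)/(50 − 0) = 3/50 ≈ 0.06.
R = 199 + 0.06 × (142 − 199) = 195.58 → 196
G = 44 + 0.06 × (68 − 44) = 45.44 → 45
B = 65 + 0.06 × (173 − 65) = 71.48 → 71

(196, 45, 71)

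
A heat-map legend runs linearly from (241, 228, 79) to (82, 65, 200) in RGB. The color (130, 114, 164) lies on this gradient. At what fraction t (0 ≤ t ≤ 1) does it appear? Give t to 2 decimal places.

0.70

Invert the lerp on the G channel (largest span, 163): t = (114 − 228) / (65 − 228) = -114/-163 = 0.69939.
Check on R: (130 − 241)/(82 − 241) = 0.6981 ✓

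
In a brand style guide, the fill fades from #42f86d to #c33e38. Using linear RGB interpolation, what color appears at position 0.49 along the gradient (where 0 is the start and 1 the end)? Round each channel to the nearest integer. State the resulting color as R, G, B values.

#42f86d → (66, 248, 109); #c33e38 → (195, 62, 56).
R = 66 + 0.49 × (195 − 66) = 66 + 0.49 × 129 = 129.21 → 129
G = 248 + 0.49 × (62 − 248) = 248 + 0.49 × -186 = 156.86 → 157
B = 109 + 0.49 × (56 − 109) = 109 + 0.49 × -53 = 83.03 → 83

(129, 157, 83)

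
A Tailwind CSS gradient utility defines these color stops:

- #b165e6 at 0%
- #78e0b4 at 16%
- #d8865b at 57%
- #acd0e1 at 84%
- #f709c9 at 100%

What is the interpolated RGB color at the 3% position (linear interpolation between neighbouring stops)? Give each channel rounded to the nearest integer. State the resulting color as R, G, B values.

(166, 124, 221)

3% lies between the 0% and 16% stops, so the local fraction is t = (3 − 0)/(16 − 0) = 3/16 ≈ 0.1875.
#b165e6 → (177, 101, 230); #78e0b4 → (120, 224, 180).
R = 177 + 0.1875 × (120 − 177) = 166.312 → 166
G = 101 + 0.1875 × (224 − 101) = 124.062 → 124
B = 230 + 0.1875 × (180 − 230) = 220.625 → 221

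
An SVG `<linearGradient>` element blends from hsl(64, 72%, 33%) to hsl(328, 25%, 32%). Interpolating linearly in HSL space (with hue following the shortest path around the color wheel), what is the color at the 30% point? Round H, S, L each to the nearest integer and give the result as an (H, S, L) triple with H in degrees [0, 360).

Hue: 328 − 64 = 264°, but |264| > 180 so the shorter arc goes the other way: Δh = 264 − 360 = -96°.
H = 64 + 0.3 × (-96) = 35.2 → 35°
S = 72 + 0.3 × (25 − 72) = 57.9 → 58%
L = 33 + 0.3 × (32 − 33) = 32.7 → 33%

(35, 58, 33)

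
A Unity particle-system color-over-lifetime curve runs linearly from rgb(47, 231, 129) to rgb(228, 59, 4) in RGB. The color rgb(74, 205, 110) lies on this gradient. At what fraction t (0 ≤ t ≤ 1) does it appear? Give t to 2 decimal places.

0.15

Invert the lerp on the R channel (largest span, 181): t = (74 − 47) / (228 − 47) = 27/181 = 0.14917.
Check on G: (205 − 231)/(59 − 231) = 0.1512 ✓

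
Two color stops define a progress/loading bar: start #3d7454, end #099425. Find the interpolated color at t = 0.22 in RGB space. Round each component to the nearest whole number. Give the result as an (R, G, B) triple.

#3d7454 → (61, 116, 84); #099425 → (9, 148, 37).
R = 61 + 0.22 × (9 − 61) = 61 + 0.22 × -52 = 49.56 → 50
G = 116 + 0.22 × (148 − 116) = 116 + 0.22 × 32 = 123.04 → 123
B = 84 + 0.22 × (37 − 84) = 84 + 0.22 × -47 = 73.66 → 74

(50, 123, 74)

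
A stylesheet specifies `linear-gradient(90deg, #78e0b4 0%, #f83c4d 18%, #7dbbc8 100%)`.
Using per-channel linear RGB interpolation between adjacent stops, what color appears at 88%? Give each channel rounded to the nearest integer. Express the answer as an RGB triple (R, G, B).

(143, 168, 182)

88% lies between the 18% and 100% stops, so the local fraction is t = (88 − 18)/(100 − 18) = 70/82 ≈ 0.8537.
#f83c4d → (248, 60, 77); #7dbbc8 → (125, 187, 200).
R = 248 + 0.8537 × (125 − 248) = 142.995 → 143
G = 60 + 0.8537 × (187 − 60) = 168.42 → 168
B = 77 + 0.8537 × (200 − 77) = 182.005 → 182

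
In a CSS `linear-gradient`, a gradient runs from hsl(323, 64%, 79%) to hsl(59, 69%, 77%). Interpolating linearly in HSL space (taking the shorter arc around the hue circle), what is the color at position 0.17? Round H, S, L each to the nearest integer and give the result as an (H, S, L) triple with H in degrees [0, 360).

Hue: 59 − 323 = -264°, but |-264| > 180 so the shorter arc goes the other way: Δh = -264 + 360 = 96°.
H = 323 + 0.17 × (96) = 339.32 → 339°
S = 64 + 0.17 × (69 − 64) = 64.85 → 65%
L = 79 + 0.17 × (77 − 79) = 78.66 → 79%

(339, 65, 79)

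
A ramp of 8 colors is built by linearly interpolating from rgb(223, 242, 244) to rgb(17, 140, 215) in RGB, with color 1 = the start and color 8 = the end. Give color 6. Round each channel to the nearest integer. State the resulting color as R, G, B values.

With 8 swatches and endpoints inclusive, swatch 6 sits at t = (6 − 1)/(8 − 1) = 5/7 ≈ 0.7143.
R = 223 + 0.7143 × (17 − 223) = 75.854 → 76
G = 242 + 0.7143 × (140 − 242) = 169.141 → 169
B = 244 + 0.7143 × (215 − 244) = 223.285 → 223

(76, 169, 223)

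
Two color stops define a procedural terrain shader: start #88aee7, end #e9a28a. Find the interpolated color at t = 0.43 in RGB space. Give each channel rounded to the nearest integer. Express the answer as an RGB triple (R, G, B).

#88aee7 → (136, 174, 231); #e9a28a → (233, 162, 138).
R = 136 + 0.43 × (233 − 136) = 136 + 0.43 × 97 = 177.71 → 178
G = 174 + 0.43 × (162 − 174) = 174 + 0.43 × -12 = 168.84 → 169
B = 231 + 0.43 × (138 − 231) = 231 + 0.43 × -93 = 191.01 → 191

(178, 169, 191)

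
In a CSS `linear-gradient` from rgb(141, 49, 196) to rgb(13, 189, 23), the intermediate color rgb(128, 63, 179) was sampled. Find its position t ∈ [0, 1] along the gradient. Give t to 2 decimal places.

Invert the lerp on the B channel (largest span, 173): t = (179 − 196) / (23 − 196) = -17/-173 = 0.098266.
Check on R: (128 − 141)/(13 − 141) = 0.1016 ✓

0.10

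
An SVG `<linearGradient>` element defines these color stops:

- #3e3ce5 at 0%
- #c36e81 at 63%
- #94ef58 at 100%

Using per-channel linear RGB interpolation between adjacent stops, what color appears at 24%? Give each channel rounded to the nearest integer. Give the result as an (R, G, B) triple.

(113, 79, 191)

24% lies between the 0% and 63% stops, so the local fraction is t = (24 − 0)/(63 − 0) = 24/63 ≈ 0.381.
#3e3ce5 → (62, 60, 229); #c36e81 → (195, 110, 129).
R = 62 + 0.381 × (195 − 62) = 112.673 → 113
G = 60 + 0.381 × (110 − 60) = 79.05 → 79
B = 229 + 0.381 × (129 − 229) = 190.9 → 191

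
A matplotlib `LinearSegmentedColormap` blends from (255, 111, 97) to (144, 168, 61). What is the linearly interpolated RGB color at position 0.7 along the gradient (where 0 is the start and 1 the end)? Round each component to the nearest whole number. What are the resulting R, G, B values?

R = 255 + 0.7 × (144 − 255) = 255 + 0.7 × -111 = 177.3 → 177
G = 111 + 0.7 × (168 − 111) = 111 + 0.7 × 57 = 150.9 → 151
B = 97 + 0.7 × (61 − 97) = 97 + 0.7 × -36 = 71.8 → 72

(177, 151, 72)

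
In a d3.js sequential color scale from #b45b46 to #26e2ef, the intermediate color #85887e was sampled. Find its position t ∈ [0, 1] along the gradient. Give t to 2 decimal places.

0.33

Invert the lerp on the B channel (largest span, 169): t = (126 − 70) / (239 − 70) = 56/169 = 0.33136.
Check on R: (133 − 180)/(38 − 180) = 0.331 ✓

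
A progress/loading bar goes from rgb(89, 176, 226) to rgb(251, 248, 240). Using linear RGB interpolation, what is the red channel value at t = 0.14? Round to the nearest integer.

112

R = 89 + 0.14 × (251 − 89) = 111.68 → 112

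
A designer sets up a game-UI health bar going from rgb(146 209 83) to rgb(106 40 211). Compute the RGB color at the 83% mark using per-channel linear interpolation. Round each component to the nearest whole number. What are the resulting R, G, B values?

(113, 69, 189)

83% corresponds to t = 0.83.
R = 146 + 0.83 × (106 − 146) = 146 + 0.83 × -40 = 112.8 → 113
G = 209 + 0.83 × (40 − 209) = 209 + 0.83 × -169 = 68.73 → 69
B = 83 + 0.83 × (211 − 83) = 83 + 0.83 × 128 = 189.24 → 189
So the blended color is (113, 69, 189), about #7145bd.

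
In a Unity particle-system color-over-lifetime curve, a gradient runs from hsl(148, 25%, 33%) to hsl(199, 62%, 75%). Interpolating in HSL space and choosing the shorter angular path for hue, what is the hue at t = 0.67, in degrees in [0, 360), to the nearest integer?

Hue arc: Δh = 199 − 148 = 51° (|Δh| ≤ 180, already the shorter path).
H = 148 + 0.67 × (51) = 182.17 → 182°

182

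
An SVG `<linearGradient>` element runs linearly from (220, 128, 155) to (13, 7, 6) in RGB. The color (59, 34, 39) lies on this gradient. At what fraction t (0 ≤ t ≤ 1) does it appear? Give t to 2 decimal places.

Invert the lerp on the R channel (largest span, 207): t = (59 − 220) / (13 − 220) = -161/-207 = 0.77778.
Check on G: (34 − 128)/(7 − 128) = 0.7769 ✓

0.78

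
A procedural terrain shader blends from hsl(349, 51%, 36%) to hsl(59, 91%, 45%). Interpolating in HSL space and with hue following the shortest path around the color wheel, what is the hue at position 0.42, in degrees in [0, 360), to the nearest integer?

18

Hue: 59 − 349 = -290°, but |-290| > 180 so the shorter arc goes the other way: Δh = -290 + 360 = 70°.
H = 349 + 0.42 × (70) = 378.4 → 378 → 378 mod 360 = 18°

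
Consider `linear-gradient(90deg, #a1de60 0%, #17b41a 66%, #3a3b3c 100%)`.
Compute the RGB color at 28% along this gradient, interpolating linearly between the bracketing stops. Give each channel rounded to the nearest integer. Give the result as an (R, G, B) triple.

28% lies between the 0% and 66% stops, so the local fraction is t = (28 − 0)/(66 − 0) = 28/66 ≈ 0.4242.
#a1de60 → (161, 222, 96); #17b41a → (23, 180, 26).
R = 161 + 0.4242 × (23 − 161) = 102.46 → 102
G = 222 + 0.4242 × (180 − 222) = 204.184 → 204
B = 96 + 0.4242 × (26 − 96) = 66.306 → 66

(102, 204, 66)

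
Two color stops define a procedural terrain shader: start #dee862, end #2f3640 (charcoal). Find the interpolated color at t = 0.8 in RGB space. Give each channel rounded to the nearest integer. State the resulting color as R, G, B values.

#dee862 → (222, 232, 98); #2f3640 → (47, 54, 64).
R = 222 + 0.8 × (47 − 222) = 222 + 0.8 × -175 = 82 → 82
G = 232 + 0.8 × (54 − 232) = 232 + 0.8 × -178 = 89.6 → 90
B = 98 + 0.8 × (64 − 98) = 98 + 0.8 × -34 = 70.8 → 71
So the blended color is (82, 90, 71), about #525a47.

(82, 90, 71)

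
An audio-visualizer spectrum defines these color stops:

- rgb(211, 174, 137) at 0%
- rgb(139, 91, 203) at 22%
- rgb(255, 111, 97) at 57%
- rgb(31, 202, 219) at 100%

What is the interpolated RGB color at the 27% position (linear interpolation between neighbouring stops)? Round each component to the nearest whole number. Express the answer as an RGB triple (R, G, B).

(156, 94, 188)

27% lies between the 22% and 57% stops, so the local fraction is t = (27 − 22)/(57 − 22) = 5/35 ≈ 0.1429.
R = 139 + 0.1429 × (255 − 139) = 155.576 → 156
G = 91 + 0.1429 × (111 − 91) = 93.858 → 94
B = 203 + 0.1429 × (97 − 203) = 187.853 → 188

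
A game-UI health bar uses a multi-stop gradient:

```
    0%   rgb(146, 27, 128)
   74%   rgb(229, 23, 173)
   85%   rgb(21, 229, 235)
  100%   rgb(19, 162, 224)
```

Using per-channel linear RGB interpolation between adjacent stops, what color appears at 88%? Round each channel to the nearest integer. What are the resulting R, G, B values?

(21, 216, 233)

88% lies between the 85% and 100% stops, so the local fraction is t = (88 − 85)/(100 − 85) = 3/15 ≈ 0.2.
R = 21 + 0.2 × (19 − 21) = 20.6 → 21
G = 229 + 0.2 × (162 − 229) = 215.6 → 216
B = 235 + 0.2 × (224 − 235) = 232.8 → 233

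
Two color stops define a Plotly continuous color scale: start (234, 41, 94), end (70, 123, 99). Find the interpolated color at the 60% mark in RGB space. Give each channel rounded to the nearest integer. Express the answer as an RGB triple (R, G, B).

(136, 90, 97)

60% corresponds to t = 0.6.
R = 234 + 0.6 × (70 − 234) = 234 + 0.6 × -164 = 135.6 → 136
G = 41 + 0.6 × (123 − 41) = 41 + 0.6 × 82 = 90.2 → 90
B = 94 + 0.6 × (99 − 94) = 94 + 0.6 × 5 = 97 → 97
So the blended color is (136, 90, 97), about #885a61.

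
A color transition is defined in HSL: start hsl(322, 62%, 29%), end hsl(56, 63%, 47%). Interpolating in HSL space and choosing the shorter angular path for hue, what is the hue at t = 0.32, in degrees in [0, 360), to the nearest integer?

Hue: 56 − 322 = -266°, but |-266| > 180 so the shorter arc goes the other way: Δh = -266 + 360 = 94°.
H = 322 + 0.32 × (94) = 352.08 → 352°

352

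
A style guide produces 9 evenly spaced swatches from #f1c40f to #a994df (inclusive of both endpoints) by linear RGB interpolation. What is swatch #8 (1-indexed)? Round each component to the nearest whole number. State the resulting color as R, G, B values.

(178, 154, 197)

With 9 swatches and endpoints inclusive, swatch 8 sits at t = (8 − 1)/(9 − 1) = 7/8 ≈ 0.875.
#f1c40f → (241, 196, 15); #a994df → (169, 148, 223).
R = 241 + 0.875 × (169 − 241) = 178 → 178
G = 196 + 0.875 × (148 − 196) = 154 → 154
B = 15 + 0.875 × (223 − 15) = 197 → 197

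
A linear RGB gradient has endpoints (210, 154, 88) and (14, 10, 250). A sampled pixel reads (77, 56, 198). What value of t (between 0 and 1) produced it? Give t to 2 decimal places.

Invert the lerp on the R channel (largest span, 196): t = (77 − 210) / (14 − 210) = -133/-196 = 0.67857.
Check on G: (56 − 154)/(10 − 154) = 0.6806 ✓

0.68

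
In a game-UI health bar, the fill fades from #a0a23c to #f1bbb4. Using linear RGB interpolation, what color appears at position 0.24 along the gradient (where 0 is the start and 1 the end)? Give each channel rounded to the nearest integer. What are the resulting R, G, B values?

(179, 168, 89)

#a0a23c → (160, 162, 60); #f1bbb4 → (241, 187, 180).
R = 160 + 0.24 × (241 − 160) = 160 + 0.24 × 81 = 179.44 → 179
G = 162 + 0.24 × (187 − 162) = 162 + 0.24 × 25 = 168 → 168
B = 60 + 0.24 × (180 − 60) = 60 + 0.24 × 120 = 88.8 → 89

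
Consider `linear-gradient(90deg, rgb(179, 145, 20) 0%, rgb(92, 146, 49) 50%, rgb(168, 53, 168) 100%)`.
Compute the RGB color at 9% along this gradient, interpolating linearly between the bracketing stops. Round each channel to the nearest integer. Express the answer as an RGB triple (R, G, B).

9% lies between the 0% and 50% stops, so the local fraction is t = (9 − 0)/(50 − 0) = 9/50 ≈ 0.18.
R = 179 + 0.18 × (92 − 179) = 163.34 → 163
G = 145 + 0.18 × (146 − 145) = 145.18 → 145
B = 20 + 0.18 × (49 − 20) = 25.22 → 25

(163, 145, 25)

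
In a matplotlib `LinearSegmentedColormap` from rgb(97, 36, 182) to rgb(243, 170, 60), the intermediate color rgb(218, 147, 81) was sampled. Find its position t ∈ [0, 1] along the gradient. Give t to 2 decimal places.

Invert the lerp on the R channel (largest span, 146): t = (218 − 97) / (243 − 97) = 121/146 = 0.82877.
Check on G: (147 − 36)/(170 − 36) = 0.8284 ✓

0.83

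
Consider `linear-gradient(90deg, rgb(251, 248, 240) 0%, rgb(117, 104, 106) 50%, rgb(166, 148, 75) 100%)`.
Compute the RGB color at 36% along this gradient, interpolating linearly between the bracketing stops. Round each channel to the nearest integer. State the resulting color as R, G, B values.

36% lies between the 0% and 50% stops, so the local fraction is t = (36 − 0)/(50 − 0) = 36/50 ≈ 0.72.
R = 251 + 0.72 × (117 − 251) = 154.52 → 155
G = 248 + 0.72 × (104 − 248) = 144.32 → 144
B = 240 + 0.72 × (106 − 240) = 143.52 → 144

(155, 144, 144)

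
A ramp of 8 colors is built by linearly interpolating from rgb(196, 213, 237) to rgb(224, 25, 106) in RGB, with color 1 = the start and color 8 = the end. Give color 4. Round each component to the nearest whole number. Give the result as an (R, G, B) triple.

With 8 swatches and endpoints inclusive, swatch 4 sits at t = (4 − 1)/(8 − 1) = 3/7 ≈ 0.4286.
R = 196 + 0.4286 × (224 − 196) = 208.001 → 208
G = 213 + 0.4286 × (25 − 213) = 132.423 → 132
B = 237 + 0.4286 × (106 − 237) = 180.853 → 181

(208, 132, 181)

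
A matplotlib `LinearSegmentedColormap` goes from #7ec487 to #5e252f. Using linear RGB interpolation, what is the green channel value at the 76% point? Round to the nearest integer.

G₁ = 196 (from #7ec487), G₂ = 37 (from #5e252f).
G = 196 + 0.76 × (37 − 196) = 75.16 → 75

75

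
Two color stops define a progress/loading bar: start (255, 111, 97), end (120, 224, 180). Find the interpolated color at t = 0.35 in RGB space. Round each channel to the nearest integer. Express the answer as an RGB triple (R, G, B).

R = 255 + 0.35 × (120 − 255) = 255 + 0.35 × -135 = 207.75 → 208
G = 111 + 0.35 × (224 − 111) = 111 + 0.35 × 113 = 150.55 → 151
B = 97 + 0.35 × (180 − 97) = 97 + 0.35 × 83 = 126.05 → 126

(208, 151, 126)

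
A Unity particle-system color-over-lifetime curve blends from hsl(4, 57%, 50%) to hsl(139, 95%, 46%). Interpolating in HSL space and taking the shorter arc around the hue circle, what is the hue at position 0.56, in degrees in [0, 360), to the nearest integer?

80

Hue arc: Δh = 139 − 4 = 135° (|Δh| ≤ 180, already the shorter path).
H = 4 + 0.56 × (135) = 79.6 → 80°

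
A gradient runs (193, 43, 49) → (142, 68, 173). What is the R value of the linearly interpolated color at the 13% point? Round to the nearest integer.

R = 193 + 0.13 × (142 − 193) = 186.37 → 186

186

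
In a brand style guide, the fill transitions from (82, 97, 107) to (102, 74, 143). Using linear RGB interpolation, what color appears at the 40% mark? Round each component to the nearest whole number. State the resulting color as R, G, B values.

(90, 88, 121)

40% corresponds to t = 0.4.
R = 82 + 0.4 × (102 − 82) = 82 + 0.4 × 20 = 90 → 90
G = 97 + 0.4 × (74 − 97) = 97 + 0.4 × -23 = 87.8 → 88
B = 107 + 0.4 × (143 − 107) = 107 + 0.4 × 36 = 121.4 → 121
So the blended color is (90, 88, 121), about #5a5879.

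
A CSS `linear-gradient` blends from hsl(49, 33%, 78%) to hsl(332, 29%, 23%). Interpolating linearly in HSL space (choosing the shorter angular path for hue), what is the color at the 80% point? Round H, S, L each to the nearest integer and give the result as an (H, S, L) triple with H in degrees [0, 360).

(347, 30, 34)

Hue: 332 − 49 = 283°, but |283| > 180 so the shorter arc goes the other way: Δh = 283 − 360 = -77°.
H = 49 + 0.8 × (-77) = -12.6 → -13 → -13 mod 360 = 347°
S = 33 + 0.8 × (29 − 33) = 29.8 → 30%
L = 78 + 0.8 × (23 − 78) = 34 → 34%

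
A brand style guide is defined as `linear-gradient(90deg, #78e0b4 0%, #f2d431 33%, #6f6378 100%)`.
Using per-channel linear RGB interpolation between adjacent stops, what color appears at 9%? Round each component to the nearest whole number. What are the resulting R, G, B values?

9% lies between the 0% and 33% stops, so the local fraction is t = (9 − 0)/(33 − 0) = 9/33 ≈ 0.2727.
#78e0b4 → (120, 224, 180); #f2d431 → (242, 212, 49).
R = 120 + 0.2727 × (242 − 120) = 153.269 → 153
G = 224 + 0.2727 × (212 − 224) = 220.728 → 221
B = 180 + 0.2727 × (49 − 180) = 144.276 → 144

(153, 221, 144)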